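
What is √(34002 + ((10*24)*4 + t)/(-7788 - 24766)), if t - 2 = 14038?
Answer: √9008392589958/16277 ≈ 184.40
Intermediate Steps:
t = 14040 (t = 2 + 14038 = 14040)
√(34002 + ((10*24)*4 + t)/(-7788 - 24766)) = √(34002 + ((10*24)*4 + 14040)/(-7788 - 24766)) = √(34002 + (240*4 + 14040)/(-32554)) = √(34002 + (960 + 14040)*(-1/32554)) = √(34002 + 15000*(-1/32554)) = √(34002 - 7500/16277) = √(553443054/16277) = √9008392589958/16277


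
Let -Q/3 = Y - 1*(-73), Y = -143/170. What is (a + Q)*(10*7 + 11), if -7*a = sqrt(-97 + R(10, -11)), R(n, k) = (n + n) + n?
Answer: -2980881/170 - 81*I*sqrt(67)/7 ≈ -17535.0 - 94.716*I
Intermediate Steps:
R(n, k) = 3*n (R(n, k) = 2*n + n = 3*n)
Y = -143/170 (Y = -143*1/170 = -143/170 ≈ -0.84118)
Q = -36801/170 (Q = -3*(-143/170 - 1*(-73)) = -3*(-143/170 + 73) = -3*12267/170 = -36801/170 ≈ -216.48)
a = -I*sqrt(67)/7 (a = -sqrt(-97 + 3*10)/7 = -sqrt(-97 + 30)/7 = -I*sqrt(67)/7 ≈ -1.1693*I)
(a + Q)*(10*7 + 11) = (-I*sqrt(67)/7 - 36801/170)*(10*7 + 11) = (-36801/170 - I*sqrt(67)/7)*(70 + 11) = (-36801/170 - I*sqrt(67)/7)*81 = -2980881/170 - 81*I*sqrt(67)/7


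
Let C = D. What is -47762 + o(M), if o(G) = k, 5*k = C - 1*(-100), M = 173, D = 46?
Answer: -238664/5 ≈ -47733.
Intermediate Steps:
C = 46
k = 146/5 (k = (46 - 1*(-100))/5 = (46 + 100)/5 = (⅕)*146 = 146/5 ≈ 29.200)
o(G) = 146/5
-47762 + o(M) = -47762 + 146/5 = -238664/5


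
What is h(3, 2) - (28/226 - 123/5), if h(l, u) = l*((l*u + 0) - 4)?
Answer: 17219/565 ≈ 30.476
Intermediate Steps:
h(l, u) = l*(-4 + l*u) (h(l, u) = l*(l*u - 4) = l*(-4 + l*u))
h(3, 2) - (28/226 - 123/5) = 3*(-4 + 3*2) - (28/226 - 123/5) = 3*(-4 + 6) - (28*(1/226) - 123*1/5) = 3*2 - (14/113 - 123/5) = 6 - 1*(-13829/565) = 6 + 13829/565 = 17219/565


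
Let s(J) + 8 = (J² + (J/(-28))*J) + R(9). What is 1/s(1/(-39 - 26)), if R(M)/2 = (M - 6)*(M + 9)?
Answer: 118300/11830027 ≈ 0.010000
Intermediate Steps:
R(M) = 2*(-6 + M)*(9 + M) (R(M) = 2*((M - 6)*(M + 9)) = 2*((-6 + M)*(9 + M)) = 2*(-6 + M)*(9 + M))
s(J) = 100 + 27*J²/28 (s(J) = -8 + ((J² + (J/(-28))*J) + (-108 + 2*9² + 6*9)) = -8 + ((J² + (J*(-1/28))*J) + (-108 + 2*81 + 54)) = -8 + ((J² + (-J/28)*J) + (-108 + 162 + 54)) = -8 + ((J² - J²/28) + 108) = -8 + (27*J²/28 + 108) = -8 + (108 + 27*J²/28) = 100 + 27*J²/28)
1/s(1/(-39 - 26)) = 1/(100 + 27*(1/(-39 - 26))²/28) = 1/(100 + 27*(1/(-65))²/28) = 1/(100 + 27*(-1/65)²/28) = 1/(100 + (27/28)*(1/4225)) = 1/(100 + 27/118300) = 1/(11830027/118300) = 118300/11830027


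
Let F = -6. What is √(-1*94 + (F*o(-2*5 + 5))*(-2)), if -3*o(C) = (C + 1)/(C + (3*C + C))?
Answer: 13*I*√14/5 ≈ 9.7283*I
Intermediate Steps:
o(C) = -(1 + C)/(15*C) (o(C) = -(C + 1)/(3*(C + (3*C + C))) = -(1 + C)/(3*(C + 4*C)) = -(1 + C)/(3*(5*C)) = -(1 + C)*1/(5*C)/3 = -(1 + C)/(15*C))
√(-1*94 + (F*o(-2*5 + 5))*(-2)) = √(-1*94 - 2*(-1 - (-2*5 + 5))/(5*(-2*5 + 5))*(-2)) = √(-94 - 2*(-1 - (-10 + 5))/(5*(-10 + 5))*(-2)) = √(-94 - 2*(-1 - 1*(-5))/(5*(-5))*(-2)) = √(-94 - 2*(-1)*(-1 + 5)/(5*5)*(-2)) = √(-94 - 2*(-1)*4/(5*5)*(-2)) = √(-94 - 6*(-4/75)*(-2)) = √(-94 + (8/25)*(-2)) = √(-94 - 16/25) = √(-2366/25) = 13*I*√14/5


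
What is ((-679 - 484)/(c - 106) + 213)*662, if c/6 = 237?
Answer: 92396995/658 ≈ 1.4042e+5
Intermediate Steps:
c = 1422 (c = 6*237 = 1422)
((-679 - 484)/(c - 106) + 213)*662 = ((-679 - 484)/(1422 - 106) + 213)*662 = (-1163/1316 + 213)*662 = (279145/1316)*662 = 92396995/658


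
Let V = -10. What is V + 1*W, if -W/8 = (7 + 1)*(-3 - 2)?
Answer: 310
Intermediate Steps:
W = 320 (W = -8*(7 + 1)*(-3 - 2) = -64*(-5) = -8*(-40) = 320)
V + 1*W = -10 + 1*320 = -10 + 320 = 310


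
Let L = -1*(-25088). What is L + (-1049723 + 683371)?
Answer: -341264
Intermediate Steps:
L = 25088
L + (-1049723 + 683371) = 25088 + (-1049723 + 683371) = 25088 - 366352 = -341264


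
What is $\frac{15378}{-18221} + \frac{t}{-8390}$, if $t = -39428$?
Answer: $\frac{294698084}{76437095} \approx 3.8554$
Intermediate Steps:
$\frac{15378}{-18221} + \frac{t}{-8390} = \frac{15378}{-18221} - \frac{39428}{-8390} = 15378 \left(- \frac{1}{18221}\right) - - \frac{19714}{4195} = - \frac{15378}{18221} + \frac{19714}{4195} = \frac{294698084}{76437095}$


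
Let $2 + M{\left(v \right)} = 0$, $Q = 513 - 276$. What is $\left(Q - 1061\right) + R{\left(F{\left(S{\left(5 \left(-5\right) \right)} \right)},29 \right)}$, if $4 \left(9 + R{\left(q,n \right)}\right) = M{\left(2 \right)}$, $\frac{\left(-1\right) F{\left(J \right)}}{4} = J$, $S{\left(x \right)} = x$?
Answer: $- \frac{1667}{2} \approx -833.5$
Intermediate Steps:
$F{\left(J \right)} = - 4 J$
$Q = 237$
$M{\left(v \right)} = -2$ ($M{\left(v \right)} = -2 + 0 = -2$)
$R{\left(q,n \right)} = - \frac{19}{2}$ ($R{\left(q,n \right)} = -9 + \frac{1}{4} \left(-2\right) = -9 - \frac{1}{2} = - \frac{19}{2}$)
$\left(Q - 1061\right) + R{\left(F{\left(S{\left(5 \left(-5\right) \right)} \right)},29 \right)} = \left(237 - 1061\right) - \frac{19}{2} = -824 - \frac{19}{2} = - \frac{1667}{2}$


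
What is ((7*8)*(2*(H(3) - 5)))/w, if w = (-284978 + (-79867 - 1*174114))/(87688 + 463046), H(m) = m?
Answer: 41121472/179653 ≈ 228.89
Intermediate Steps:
w = -179653/183578 (w = (-284978 + (-79867 - 174114))/550734 = (-284978 - 253981)*(1/550734) = -538959*1/550734 = -179653/183578 ≈ -0.97862)
((7*8)*(2*(H(3) - 5)))/w = ((7*8)*(2*(3 - 5)))/(-179653/183578) = (56*(2*(-2)))*(-183578/179653) = (56*(-4))*(-183578/179653) = -224*(-183578/179653) = 41121472/179653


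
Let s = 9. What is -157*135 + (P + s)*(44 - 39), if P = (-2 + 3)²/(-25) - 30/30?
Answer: -105776/5 ≈ -21155.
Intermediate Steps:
P = -26/25 (P = 1²*(-1/25) - 30*1/30 = 1*(-1/25) - 1 = -1/25 - 1 = -26/25 ≈ -1.0400)
-157*135 + (P + s)*(44 - 39) = -157*135 + (-26/25 + 9)*(44 - 39) = -21195 + (199/25)*5 = -21195 + 199/5 = -105776/5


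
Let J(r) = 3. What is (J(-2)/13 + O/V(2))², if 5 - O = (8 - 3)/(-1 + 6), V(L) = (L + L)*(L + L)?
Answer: 625/2704 ≈ 0.23114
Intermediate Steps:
V(L) = 4*L² (V(L) = (2*L)*(2*L) = 4*L²)
O = 4 (O = 5 - (8 - 3)/(-1 + 6) = 5 - 5/5 = 5 - 1*1 = 5 - 1 = 4)
(J(-2)/13 + O/V(2))² = (3/13 + 4/((4*2²)))² = (3*(1/13) + 4/((4*4)))² = (3/13 + 4/16)² = (3/13 + 4*(1/16))² = (3/13 + ¼)² = (25/52)² = 625/2704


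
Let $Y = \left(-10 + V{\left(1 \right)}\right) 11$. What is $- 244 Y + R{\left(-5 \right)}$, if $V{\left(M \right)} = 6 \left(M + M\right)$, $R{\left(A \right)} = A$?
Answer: $-5373$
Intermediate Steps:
$V{\left(M \right)} = 12 M$ ($V{\left(M \right)} = 6 \cdot 2 M = 12 M$)
$Y = 22$ ($Y = \left(-10 + 12 \cdot 1\right) 11 = \left(-10 + 12\right) 11 = 2 \cdot 11 = 22$)
$- 244 Y + R{\left(-5 \right)} = \left(-244\right) 22 - 5 = -5368 - 5 = -5373$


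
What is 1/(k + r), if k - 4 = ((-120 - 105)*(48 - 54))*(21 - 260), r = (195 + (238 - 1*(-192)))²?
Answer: 1/67979 ≈ 1.4710e-5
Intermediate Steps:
r = 390625 (r = (195 + (238 + 192))² = (195 + 430)² = 625² = 390625)
k = -322646 (k = 4 + ((-120 - 105)*(48 - 54))*(21 - 260) = 4 - 225*(-6)*(-239) = 4 + 1350*(-239) = 4 - 322650 = -322646)
1/(k + r) = 1/(-322646 + 390625) = 1/67979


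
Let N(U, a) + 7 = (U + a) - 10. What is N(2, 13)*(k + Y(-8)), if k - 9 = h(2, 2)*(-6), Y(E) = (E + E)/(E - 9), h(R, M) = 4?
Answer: 478/17 ≈ 28.118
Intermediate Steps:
Y(E) = 2*E/(-9 + E) (Y(E) = (2*E)/(-9 + E) = 2*E/(-9 + E))
N(U, a) = -17 + U + a (N(U, a) = -7 + ((U + a) - 10) = -7 + (-10 + U + a) = -17 + U + a)
k = -15 (k = 9 + 4*(-6) = 9 - 24 = -15)
N(2, 13)*(k + Y(-8)) = (-17 + 2 + 13)*(-15 + 2*(-8)/(-9 - 8)) = -2*(-15 + 2*(-8)/(-17)) = -2*(-15 + 2*(-8)*(-1/17)) = -2*(-15 + 16/17) = -2*(-239/17) = 478/17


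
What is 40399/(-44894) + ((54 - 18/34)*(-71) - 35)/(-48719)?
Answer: -30535255181/37182243362 ≈ -0.82123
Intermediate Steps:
40399/(-44894) + ((54 - 18/34)*(-71) - 35)/(-48719) = 40399*(-1/44894) + ((54 - 18*1/34)*(-71) - 35)*(-1/48719) = -40399/44894 + ((54 - 9/17)*(-71) - 35)*(-1/48719) = -40399/44894 + ((909/17)*(-71) - 35)*(-1/48719) = -40399/44894 + (-64539/17 - 35)*(-1/48719) = -40399/44894 - 65134/17*(-1/48719) = -40399/44894 + 65134/828223 = -30535255181/37182243362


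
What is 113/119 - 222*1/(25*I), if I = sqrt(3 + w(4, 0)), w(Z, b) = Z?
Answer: 113/119 - 222*sqrt(7)/175 ≈ -2.4067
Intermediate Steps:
I = sqrt(7) (I = sqrt(3 + 4) = sqrt(7) ≈ 2.6458)
113/119 - 222*1/(25*I) = 113/119 - 222*sqrt(7)/175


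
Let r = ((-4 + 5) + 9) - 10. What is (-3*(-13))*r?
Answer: 0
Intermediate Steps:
r = 0 (r = (1 + 9) - 10 = 10 - 10 = 0)
(-3*(-13))*r = -3*(-13)*0 = 39*0 = 0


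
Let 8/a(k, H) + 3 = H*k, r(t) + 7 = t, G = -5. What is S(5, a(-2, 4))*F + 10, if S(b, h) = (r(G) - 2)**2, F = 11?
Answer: 2166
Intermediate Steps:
r(t) = -7 + t
a(k, H) = 8/(-3 + H*k)
S(b, h) = 196 (S(b, h) = ((-7 - 5) - 2)**2 = (-12 - 2)**2 = (-14)**2 = 196)
S(5, a(-2, 4))*F + 10 = 196*11 + 10 = 2156 + 10 = 2166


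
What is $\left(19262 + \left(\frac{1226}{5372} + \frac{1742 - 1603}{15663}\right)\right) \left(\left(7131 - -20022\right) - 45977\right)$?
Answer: $- \frac{7627278405089668}{21035409} \approx -3.6259 \cdot 10^{8}$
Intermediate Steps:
$\left(19262 + \left(\frac{1226}{5372} + \frac{1742 - 1603}{15663}\right)\right) \left(\left(7131 - -20022\right) - 45977\right) = \left(19262 + \left(1226 \cdot \frac{1}{5372} + \left(1742 - 1603\right) \frac{1}{15663}\right)\right) \left(\left(7131 + 20022\right) - 45977\right) = \left(19262 + \left(\frac{613}{2686} + 139 \cdot \frac{1}{15663}\right)\right) \left(27153 - 45977\right) = \left(19262 + \left(\frac{613}{2686} + \frac{139}{15663}\right)\right) \left(-18824\right) = \left(19262 + \frac{9974773}{42070818}\right) \left(-18824\right) = \frac{810378071089}{42070818} \left(-18824\right) = - \frac{7627278405089668}{21035409}$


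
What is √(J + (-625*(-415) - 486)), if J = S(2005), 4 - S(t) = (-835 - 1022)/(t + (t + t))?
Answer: 6*√28909932595/2005 ≈ 508.82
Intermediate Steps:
S(t) = 4 + 619/t (S(t) = 4 - (-835 - 1022)/(t + (t + t)) = 4 - (-1857)/(t + 2*t) = 4 - (-1857)/(3*t) = 4 - (-1857)*1/(3*t) = 4 - (-619)/t = 4 + 619/t)
J = 8639/2005 (J = 4 + 619/2005 = 8639/2005 ≈ 4.3087)
√(J + (-625*(-415) - 486)) = √(8639/2005 + (-625*(-415) - 486)) = √(8639/2005 + (259375 - 486)) = √(8639/2005 + 258889) = √(519081084/2005) = 6*√28909932595/2005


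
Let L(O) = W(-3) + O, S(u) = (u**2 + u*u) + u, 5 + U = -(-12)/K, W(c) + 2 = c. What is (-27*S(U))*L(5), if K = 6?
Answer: 0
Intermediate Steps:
W(c) = -2 + c
U = -3 (U = -5 - (-12)/6 = -5 - 3*(-2/3) = -5 + 2 = -3)
S(u) = u + 2*u**2 (S(u) = (u**2 + u**2) + u = 2*u**2 + u = u + 2*u**2)
L(O) = -5 + O (L(O) = (-2 - 3) + O = -5 + O)
(-27*S(U))*L(5) = (-(-81)*(1 + 2*(-3)))*(-5 + 5) = -(-81)*(1 - 6)*0 = -(-81)*(-5)*0 = -27*15*0 = -405*0 = 0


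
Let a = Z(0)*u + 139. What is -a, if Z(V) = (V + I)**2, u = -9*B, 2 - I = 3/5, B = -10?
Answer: -1577/5 ≈ -315.40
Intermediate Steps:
I = 7/5 (I = 2 - 3/5 = 7/5 ≈ 1.4000)
u = 90 (u = -9*(-10) = 90)
Z(V) = (7/5 + V)**2 (Z(V) = (V + 7/5)**2 = (7/5 + V)**2)
a = 1577/5 (a = ((7 + 5*0)**2/25)*90 + 139 = ((7 + 0)**2/25)*90 + 139 = ((1/25)*7**2)*90 + 139 = ((1/25)*49)*90 + 139 = (49/25)*90 + 139 = 882/5 + 139 = 1577/5 ≈ 315.40)
-a = -1*1577/5 = -1577/5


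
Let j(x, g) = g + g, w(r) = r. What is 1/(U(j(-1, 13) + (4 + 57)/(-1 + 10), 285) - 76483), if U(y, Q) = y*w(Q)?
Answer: -3/201424 ≈ -1.4894e-5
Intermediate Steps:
j(x, g) = 2*g
U(y, Q) = Q*y (U(y, Q) = y*Q = Q*y)
1/(U(j(-1, 13) + (4 + 57)/(-1 + 10), 285) - 76483) = 1/(285*(2*13 + (4 + 57)/(-1 + 10)) - 76483) = 1/(285*(26 + 61/9) - 76483) = 1/(285*(295/9) - 76483) = 1/(28025/3 - 76483) = 1/(-201424/3) = -3/201424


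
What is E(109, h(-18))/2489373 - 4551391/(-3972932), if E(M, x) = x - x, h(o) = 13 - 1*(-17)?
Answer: 4551391/3972932 ≈ 1.1456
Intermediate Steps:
h(o) = 30 (h(o) = 13 + 17 = 30)
E(M, x) = 0
E(109, h(-18))/2489373 - 4551391/(-3972932) = 0/2489373 - 4551391/(-3972932) = 0*(1/2489373) - 4551391*(-1/3972932) = 0 + 4551391/3972932 = 4551391/3972932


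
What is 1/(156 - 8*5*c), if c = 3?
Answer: 1/36 ≈ 0.027778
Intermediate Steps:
1/(156 - 8*5*c) = 1/(156 - 8*5*3) = 1/(156 - 40*3) = 1/(156 - 1*120) = 1/(156 - 120) = 1/36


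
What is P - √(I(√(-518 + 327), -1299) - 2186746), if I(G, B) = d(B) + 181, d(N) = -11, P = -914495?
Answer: -914495 - 28*I*√2789 ≈ -9.145e+5 - 1478.7*I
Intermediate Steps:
I(G, B) = 170 (I(G, B) = -11 + 181 = 170)
P - √(I(√(-518 + 327), -1299) - 2186746) = -914495 - √(170 - 2186746) = -914495 - √(-2186576) = -914495 - 28*I*√2789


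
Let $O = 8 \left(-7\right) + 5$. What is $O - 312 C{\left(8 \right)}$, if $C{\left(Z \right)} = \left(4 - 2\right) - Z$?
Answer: $1821$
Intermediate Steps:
$O = -51$ ($O = -56 + 5 = -51$)
$C{\left(Z \right)} = 2 - Z$
$O - 312 C{\left(8 \right)} = -51 - 312 \left(2 - 8\right) = -51 - -1872 = -51 + 1872 = 1821$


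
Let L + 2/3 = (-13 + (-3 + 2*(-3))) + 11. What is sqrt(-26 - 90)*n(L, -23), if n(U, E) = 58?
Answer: 116*I*sqrt(29) ≈ 624.68*I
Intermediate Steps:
L = -35/3 (L = -2/3 + ((-13 + (-3 + 2*(-3))) + 11) = -2/3 + ((-13 + (-3 - 6)) + 11) = -2/3 + ((-13 - 9) + 11) = -2/3 + (-22 + 11) = -2/3 - 11 = -35/3 ≈ -11.667)
sqrt(-26 - 90)*n(L, -23) = sqrt(-26 - 90)*58 = sqrt(-116)*58 = (2*I*sqrt(29))*58 = 116*I*sqrt(29)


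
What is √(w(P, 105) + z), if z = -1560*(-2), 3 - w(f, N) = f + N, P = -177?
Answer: 3*√355 ≈ 56.524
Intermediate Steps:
w(f, N) = 3 - N - f (w(f, N) = 3 - (f + N) = 3 - (N + f) = 3 + (-N - f) = 3 - N - f)
z = 3120
√(w(P, 105) + z) = √((3 - 1*105 - 1*(-177)) + 3120) = √((3 - 105 + 177) + 3120) = √(75 + 3120) = √3195 = 3*√355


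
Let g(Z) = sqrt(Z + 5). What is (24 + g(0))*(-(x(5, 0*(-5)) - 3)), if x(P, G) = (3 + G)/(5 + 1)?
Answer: 60 + 5*sqrt(5)/2 ≈ 65.590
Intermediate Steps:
x(P, G) = 1/2 + G/6 (x(P, G) = (3 + G)/6 = (3 + G)*(1/6) = 1/2 + G/6)
g(Z) = sqrt(5 + Z)
(24 + g(0))*(-(x(5, 0*(-5)) - 3)) = (24 + sqrt(5 + 0))*(-((1/2 + (0*(-5))/6) - 3)) = (24 + sqrt(5))*(-((1/2 + (1/6)*0) - 3)) = (24 + sqrt(5))*(-((1/2 + 0) - 3)) = (24 + sqrt(5))*(-(1/2 - 3)) = (24 + sqrt(5))*(-1*(-5/2)) = (24 + sqrt(5))*(5/2) = 60 + 5*sqrt(5)/2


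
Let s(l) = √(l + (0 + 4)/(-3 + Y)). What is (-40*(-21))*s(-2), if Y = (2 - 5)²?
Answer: 560*I*√3 ≈ 969.95*I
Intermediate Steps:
Y = 9 (Y = (-3)² = 9)
s(l) = √(⅔ + l) (s(l) = √(l + (0 + 4)/(-3 + 9)) = √(l + 4/6) = √(l + 4*(⅙)) = √(l + ⅔) = √(⅔ + l))
(-40*(-21))*s(-2) = (-40*(-21))*(√(6 + 9*(-2))/3) = 840*(√(6 - 18)/3) = 840*(√(-12)/3) = 840*((2*I*√3)/3) = 840*(2*I*√3/3) = 560*I*√3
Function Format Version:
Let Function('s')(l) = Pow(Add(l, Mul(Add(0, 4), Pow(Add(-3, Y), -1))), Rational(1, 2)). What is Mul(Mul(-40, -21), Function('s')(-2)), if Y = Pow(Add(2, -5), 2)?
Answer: Mul(560, I, Pow(3, Rational(1, 2))) ≈ Mul(969.95, I)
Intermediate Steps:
Y = 9 (Y = Pow(-3, 2) = 9)
Function('s')(l) = Pow(Add(Rational(2, 3), l), Rational(1, 2)) (Function('s')(l) = Pow(Add(l, Mul(Add(0, 4), Pow(Add(-3, 9), -1))), Rational(1, 2)) = Pow(Add(l, Mul(4, Pow(6, -1))), Rational(1, 2)) = Pow(Add(l, Mul(4, Rational(1, 6))), Rational(1, 2)) = Pow(Add(l, Rational(2, 3)), Rational(1, 2)) = Pow(Add(Rational(2, 3), l), Rational(1, 2)))
Mul(Mul(-40, -21), Function('s')(-2)) = Mul(Mul(-40, -21), Mul(Rational(1, 3), Pow(Add(6, Mul(9, -2)), Rational(1, 2)))) = Mul(840, Mul(Rational(1, 3), Pow(Add(6, -18), Rational(1, 2)))) = Mul(840, Mul(Rational(1, 3), Pow(-12, Rational(1, 2)))) = Mul(840, Mul(Rational(1, 3), Mul(2, I, Pow(3, Rational(1, 2))))) = Mul(840, Mul(Rational(2, 3), I, Pow(3, Rational(1, 2)))) = Mul(560, I, Pow(3, Rational(1, 2)))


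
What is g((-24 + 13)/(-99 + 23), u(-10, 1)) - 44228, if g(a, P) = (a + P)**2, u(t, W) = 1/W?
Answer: -255453359/5776 ≈ -44227.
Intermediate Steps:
g(a, P) = (P + a)**2
g((-24 + 13)/(-99 + 23), u(-10, 1)) - 44228 = (1/1 + (-24 + 13)/(-99 + 23))**2 - 44228 = (1 - 11/(-76))**2 - 44228 = (1 - 11*(-1/76))**2 - 44228 = (1 + 11/76)**2 - 44228 = (87/76)**2 - 44228 = 7569/5776 - 44228 = -255453359/5776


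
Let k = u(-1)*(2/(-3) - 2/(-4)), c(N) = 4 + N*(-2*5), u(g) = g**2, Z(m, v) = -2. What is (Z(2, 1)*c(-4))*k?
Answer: 44/3 ≈ 14.667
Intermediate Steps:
c(N) = 4 - 10*N (c(N) = 4 + N*(-10) = 4 - 10*N)
k = -1/6 (k = (-1)**2*(2/(-3) - 2/(-4)) = 1*(2*(-1/3) - 2*(-1/4)) = 1*(-2/3 + 1/2) = 1*(-1/6) = -1/6 ≈ -0.16667)
(Z(2, 1)*c(-4))*k = -2*(4 - 10*(-4))*(-1/6) = -2*(4 + 40)*(-1/6) = -2*44*(-1/6) = -88*(-1/6) = 44/3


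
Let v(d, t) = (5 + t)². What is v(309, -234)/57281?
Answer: 52441/57281 ≈ 0.91550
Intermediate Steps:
v(309, -234)/57281 = (5 - 234)²/57281 = (-229)²*(1/57281) = 52441*(1/57281) = 52441/57281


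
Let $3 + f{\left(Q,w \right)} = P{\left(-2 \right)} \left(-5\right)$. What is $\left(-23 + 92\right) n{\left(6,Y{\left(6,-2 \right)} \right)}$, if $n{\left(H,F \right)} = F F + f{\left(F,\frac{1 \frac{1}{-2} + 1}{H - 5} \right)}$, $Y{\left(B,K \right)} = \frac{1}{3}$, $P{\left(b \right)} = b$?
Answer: $\frac{1472}{3} \approx 490.67$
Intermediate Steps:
$Y{\left(B,K \right)} = \frac{1}{3}$
$f{\left(Q,w \right)} = 7$ ($f{\left(Q,w \right)} = -3 - -10 = -3 + 10 = 7$)
$n{\left(H,F \right)} = 7 + F^{2}$ ($n{\left(H,F \right)} = F F + 7 = F^{2} + 7 = 7 + F^{2}$)
$\left(-23 + 92\right) n{\left(6,Y{\left(6,-2 \right)} \right)} = \left(-23 + 92\right) \left(7 + \left(\frac{1}{3}\right)^{2}\right) = 69 \left(7 + \frac{1}{9}\right) = 69 \cdot \frac{64}{9} = \frac{1472}{3}$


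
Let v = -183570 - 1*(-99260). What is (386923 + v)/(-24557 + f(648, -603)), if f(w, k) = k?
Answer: -302613/25160 ≈ -12.028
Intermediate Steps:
v = -84310 (v = -183570 + 99260 = -84310)
(386923 + v)/(-24557 + f(648, -603)) = (386923 - 84310)/(-24557 - 603) = 302613/(-25160) = 302613*(-1/25160) = -302613/25160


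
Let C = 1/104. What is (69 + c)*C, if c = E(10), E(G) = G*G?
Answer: 13/8 ≈ 1.6250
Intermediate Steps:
C = 1/104 ≈ 0.0096154
E(G) = G²
c = 100 (c = 10² = 100)
(69 + c)*C = (69 + 100)*(1/104) = 169*(1/104) = 13/8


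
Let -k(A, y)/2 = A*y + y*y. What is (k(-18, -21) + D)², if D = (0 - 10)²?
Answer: 2365444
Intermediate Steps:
D = 100 (D = (-10)² = 100)
k(A, y) = -2*y² - 2*A*y (k(A, y) = -2*(A*y + y*y) = -2*(A*y + y²) = -2*(y² + A*y) = -2*y² - 2*A*y)
(k(-18, -21) + D)² = (-2*(-21)*(-18 - 21) + 100)² = (-2*(-21)*(-39) + 100)² = (-1638 + 100)² = (-1538)² = 2365444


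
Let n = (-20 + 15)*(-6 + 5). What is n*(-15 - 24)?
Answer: -195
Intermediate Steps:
n = 5 (n = -5*(-1) = 5)
n*(-15 - 24) = 5*(-15 - 24) = 5*(-39) = -195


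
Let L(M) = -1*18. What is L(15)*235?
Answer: -4230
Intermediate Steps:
L(M) = -18
L(15)*235 = -18*235 = -4230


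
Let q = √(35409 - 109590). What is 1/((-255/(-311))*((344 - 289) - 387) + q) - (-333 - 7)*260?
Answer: 422616113666380/4780725367 - 96721*I*√74181/14342176101 ≈ 88400.0 - 0.0018368*I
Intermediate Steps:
q = I*√74181 (q = √(-74181) = I*√74181 ≈ 272.36*I)
1/((-255/(-311))*((344 - 289) - 387) + q) - (-333 - 7)*260 = 1/((-255/(-311))*((344 - 289) - 387) + I*√74181) - (-333 - 7)*260 = 1/((-255*(-1/311))*(55 - 387) + I*√74181) - (-340)*260 = 1/((255/311)*(-332) + I*√74181) - 1*(-88400) = 1/(-84660/311 + I*√74181) + 88400 = 88400 + 1/(-84660/311 + I*√74181)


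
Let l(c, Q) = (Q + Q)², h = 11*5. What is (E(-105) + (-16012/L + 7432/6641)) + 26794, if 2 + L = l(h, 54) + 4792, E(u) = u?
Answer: 1458175021541/54635507 ≈ 26689.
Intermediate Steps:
h = 55
l(c, Q) = 4*Q² (l(c, Q) = (2*Q)² = 4*Q²)
L = 16454 (L = -2 + (4*54² + 4792) = -2 + (4*2916 + 4792) = -2 + (11664 + 4792) = -2 + 16456 = 16454)
(E(-105) + (-16012/L + 7432/6641)) + 26794 = (-105 + (-16012/16454 + 7432/6641)) + 26794 = (-105 + (-16012*1/16454 + 7432*(1/6641))) + 26794 = (-105 + (-8006/8227 + 7432/6641)) + 26794 = (-105 + 7975218/54635507) + 26794 = -5728753017/54635507 + 26794 = 1458175021541/54635507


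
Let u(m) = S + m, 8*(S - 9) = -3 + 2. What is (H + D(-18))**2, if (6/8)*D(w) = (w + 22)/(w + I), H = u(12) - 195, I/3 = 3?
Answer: 1424232121/46656 ≈ 30526.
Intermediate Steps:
S = 71/8 (S = 9 + (-3 + 2)/8 = 9 + (1/8)*(-1) = 9 - 1/8 = 71/8 ≈ 8.8750)
I = 9 (I = 3*3 = 9)
u(m) = 71/8 + m
H = -1393/8 (H = (71/8 + 12) - 195 = 167/8 - 195 = -1393/8 ≈ -174.13)
D(w) = 4*(22 + w)/(3*(9 + w)) (D(w) = 4*((w + 22)/(w + 9))/3 = 4*((22 + w)/(9 + w))/3 = 4*(22 + w)/(3*(9 + w)))
(H + D(-18))**2 = (-1393/8 + 4*(22 - 18)/(3*(9 - 18)))**2 = (-1393/8 + (4/3)*4/(-9))**2 = (-1393/8 + (4/3)*(-1/9)*4)**2 = (-1393/8 - 16/27)**2 = (-37739/216)**2 = 1424232121/46656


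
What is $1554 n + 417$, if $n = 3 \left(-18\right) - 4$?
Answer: $-89715$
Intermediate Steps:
$n = -58$ ($n = -54 - 4 = -58$)
$1554 n + 417 = 1554 \left(-58\right) + 417 = -90132 + 417 = -89715$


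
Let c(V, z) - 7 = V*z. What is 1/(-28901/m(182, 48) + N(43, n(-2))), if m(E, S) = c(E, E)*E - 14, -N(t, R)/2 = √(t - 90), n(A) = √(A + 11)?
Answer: -174268059028/6835460068669593 + 72717651419168*I*√47/6835460068669593 ≈ -2.5495e-5 + 0.072932*I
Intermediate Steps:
n(A) = √(11 + A)
N(t, R) = -2*√(-90 + t) (N(t, R) = -2*√(t - 90) = -2*√(-90 + t))
c(V, z) = 7 + V*z
m(E, S) = -14 + E*(7 + E²) (m(E, S) = (7 + E*E)*E - 14 = (7 + E²)*E - 14 = E*(7 + E²) - 14 = -14 + E*(7 + E²))
1/(-28901/m(182, 48) + N(43, n(-2))) = 1/(-28901/(-14 + 182*(7 + 182²)) - 2*√(-90 + 43)) = 1/(-28901/(-14 + 182*(7 + 33124)) - 2*I*√47) = 1/(-28901/(-14 + 182*33131) - 2*I*√47) = 1/(-28901/(-14 + 6029842) - 2*I*√47) = 1/(-28901/6029828 - 2*I*√47)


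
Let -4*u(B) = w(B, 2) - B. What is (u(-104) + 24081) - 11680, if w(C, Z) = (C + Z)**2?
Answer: 9774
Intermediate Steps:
u(B) = -(2 + B)**2/4 + B/4 (u(B) = -((B + 2)**2 - B)/4 = -((2 + B)**2 - B)/4 = -(2 + B)**2/4 + B/4)
(u(-104) + 24081) - 11680 = ((-(2 - 104)**2/4 + (1/4)*(-104)) + 24081) - 11680 = ((-1/4*(-102)**2 - 26) + 24081) - 11680 = ((-1/4*10404 - 26) + 24081) - 11680 = ((-2601 - 26) + 24081) - 11680 = (-2627 + 24081) - 11680 = 21454 - 11680 = 9774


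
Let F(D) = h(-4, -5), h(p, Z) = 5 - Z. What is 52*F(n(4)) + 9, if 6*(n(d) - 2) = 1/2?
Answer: 529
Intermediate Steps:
n(d) = 25/12 (n(d) = 2 + (⅙)/2 = 2 + (⅙)*(½) = 2 + 1/12 = 25/12)
F(D) = 10 (F(D) = 5 - 1*(-5) = 5 + 5 = 10)
52*F(n(4)) + 9 = 52*10 + 9 = 520 + 9 = 529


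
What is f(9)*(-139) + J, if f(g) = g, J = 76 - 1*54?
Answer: -1229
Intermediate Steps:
J = 22 (J = 76 - 54 = 22)
f(9)*(-139) + J = 9*(-139) + 22 = -1251 + 22 = -1229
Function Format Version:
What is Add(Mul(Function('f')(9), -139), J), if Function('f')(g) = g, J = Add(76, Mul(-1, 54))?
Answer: -1229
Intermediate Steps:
J = 22 (J = Add(76, -54) = 22)
Add(Mul(Function('f')(9), -139), J) = Add(Mul(9, -139), 22) = Add(-1251, 22) = -1229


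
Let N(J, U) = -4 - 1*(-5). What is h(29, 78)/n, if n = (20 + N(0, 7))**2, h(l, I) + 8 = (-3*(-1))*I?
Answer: 226/441 ≈ 0.51247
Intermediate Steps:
N(J, U) = 1 (N(J, U) = -4 + 5 = 1)
h(l, I) = -8 + 3*I (h(l, I) = -8 + (-3*(-1))*I = -8 + 3*I)
n = 441 (n = (20 + 1)**2 = 21**2 = 441)
h(29, 78)/n = (-8 + 3*78)/441 = (-8 + 234)*(1/441) = 226*(1/441) = 226/441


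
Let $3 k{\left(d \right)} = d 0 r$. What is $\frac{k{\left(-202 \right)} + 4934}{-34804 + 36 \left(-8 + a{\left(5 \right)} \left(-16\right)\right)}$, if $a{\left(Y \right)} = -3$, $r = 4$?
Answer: $- \frac{2467}{16682} \approx -0.14788$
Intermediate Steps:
$k{\left(d \right)} = 0$ ($k{\left(d \right)} = \frac{d 0 \cdot 4}{3} = \frac{d 0}{3} = \frac{1}{3} \cdot 0 = 0$)
$\frac{k{\left(-202 \right)} + 4934}{-34804 + 36 \left(-8 + a{\left(5 \right)} \left(-16\right)\right)} = \frac{0 + 4934}{-34804 + 36 \left(-8 - -48\right)} = \frac{4934}{-34804 + 36 \left(-8 + 48\right)} = \frac{4934}{-34804 + 36 \cdot 40} = \frac{4934}{-34804 + 1440} = \frac{4934}{-33364} = 4934 \left(- \frac{1}{33364}\right) = - \frac{2467}{16682}$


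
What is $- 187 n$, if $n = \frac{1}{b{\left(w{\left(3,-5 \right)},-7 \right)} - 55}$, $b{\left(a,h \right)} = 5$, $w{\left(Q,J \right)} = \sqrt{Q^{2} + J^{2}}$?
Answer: $\frac{187}{50} \approx 3.74$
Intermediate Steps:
$w{\left(Q,J \right)} = \sqrt{J^{2} + Q^{2}}$
$n = - \frac{1}{50}$ ($n = \frac{1}{5 - 55} = \frac{1}{-50} = - \frac{1}{50} \approx -0.02$)
$- 187 n = \left(-187\right) \left(- \frac{1}{50}\right) = \frac{187}{50}$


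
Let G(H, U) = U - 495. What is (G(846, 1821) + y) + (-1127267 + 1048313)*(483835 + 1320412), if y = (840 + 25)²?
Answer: -142451768087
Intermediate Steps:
y = 748225 (y = 865² = 748225)
G(H, U) = -495 + U
(G(846, 1821) + y) + (-1127267 + 1048313)*(483835 + 1320412) = ((-495 + 1821) + 748225) + (-1127267 + 1048313)*(483835 + 1320412) = (1326 + 748225) - 78954*1804247 = 749551 - 142452517638 = -142451768087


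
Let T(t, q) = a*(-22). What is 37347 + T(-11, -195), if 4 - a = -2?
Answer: 37215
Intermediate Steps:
a = 6 (a = 4 - 1*(-2) = 4 + 2 = 6)
T(t, q) = -132 (T(t, q) = 6*(-22) = -132)
37347 + T(-11, -195) = 37347 - 132 = 37215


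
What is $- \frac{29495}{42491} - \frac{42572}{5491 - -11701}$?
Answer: $- \frac{579001223}{182626318} \approx -3.1704$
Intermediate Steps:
$- \frac{29495}{42491} - \frac{42572}{5491 - -11701} = \left(-29495\right) \frac{1}{42491} - \frac{42572}{5491 + 11701} = - \frac{29495}{42491} - \frac{42572}{17192} = - \frac{29495}{42491} - \frac{10643}{4298} = - \frac{579001223}{182626318}$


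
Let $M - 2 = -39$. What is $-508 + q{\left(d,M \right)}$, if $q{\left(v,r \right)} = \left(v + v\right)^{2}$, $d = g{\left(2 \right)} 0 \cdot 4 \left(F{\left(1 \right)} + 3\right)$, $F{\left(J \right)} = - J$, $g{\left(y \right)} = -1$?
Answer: $-508$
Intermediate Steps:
$M = -37$ ($M = 2 - 39 = -37$)
$d = 0$ ($d = \left(-1\right) 0 \cdot 4 \left(\left(-1\right) 1 + 3\right) = 0 \cdot 4 \left(-1 + 3\right) = 0 \cdot 4 \cdot 2 = 0 \cdot 8 = 0$)
$q{\left(v,r \right)} = 4 v^{2}$ ($q{\left(v,r \right)} = \left(2 v\right)^{2} = 4 v^{2}$)
$-508 + q{\left(d,M \right)} = -508 + 4 \cdot 0^{2} = -508 + 4 \cdot 0 = -508 + 0 = -508$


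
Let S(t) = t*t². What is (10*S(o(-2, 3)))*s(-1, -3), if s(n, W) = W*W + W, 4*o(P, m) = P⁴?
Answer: 3840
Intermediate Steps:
o(P, m) = P⁴/4
S(t) = t³
s(n, W) = W + W² (s(n, W) = W² + W = W + W²)
(10*S(o(-2, 3)))*s(-1, -3) = (10*((¼)*(-2)⁴)³)*(-3*(1 - 3)) = (10*((¼)*16)³)*(-3*(-2)) = (10*4³)*6 = (10*64)*6 = 640*6 = 3840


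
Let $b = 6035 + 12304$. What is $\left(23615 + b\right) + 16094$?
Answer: $58048$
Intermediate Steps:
$b = 18339$
$\left(23615 + b\right) + 16094 = \left(23615 + 18339\right) + 16094 = 41954 + 16094 = 58048$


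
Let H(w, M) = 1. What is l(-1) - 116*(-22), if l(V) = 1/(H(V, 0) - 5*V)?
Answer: 15313/6 ≈ 2552.2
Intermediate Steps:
l(V) = 1/(1 - 5*V)
l(-1) - 116*(-22) = -1/(-1 + 5*(-1)) - 116*(-22) = -1/(-1 - 5) + 2552 = -1/(-6) + 2552 = -1*(-1/6) + 2552 = 1/6 + 2552 = 15313/6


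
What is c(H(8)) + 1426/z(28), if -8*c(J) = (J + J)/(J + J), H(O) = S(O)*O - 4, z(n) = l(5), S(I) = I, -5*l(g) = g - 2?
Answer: -57043/24 ≈ -2376.8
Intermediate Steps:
l(g) = ⅖ - g/5 (l(g) = -(g - 2)/5 = -(-2 + g)/5 = ⅖ - g/5)
z(n) = -⅗ (z(n) = ⅖ - ⅕*5 = ⅖ - 1 = -⅗)
H(O) = -4 + O² (H(O) = O*O - 4 = O² - 4 = -4 + O²)
c(J) = -⅛ (c(J) = -(J + J)/(8*(J + J)) = -2*J/(8*(2*J)) = -2*J*1/(2*J)/8 = -⅛*1 = -⅛)
c(H(8)) + 1426/z(28) = -⅛ + 1426/(-⅗) = -⅛ + 1426*(-5/3) = -⅛ - 7130/3 = -57043/24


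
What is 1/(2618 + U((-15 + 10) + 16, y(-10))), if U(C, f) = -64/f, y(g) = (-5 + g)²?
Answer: 225/588986 ≈ 0.00038201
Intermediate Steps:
1/(2618 + U((-15 + 10) + 16, y(-10))) = 1/(2618 - 64/(-5 - 10)²) = 1/(2618 - 64/((-15)²)) = 1/(2618 - 64/225) = 1/(588986/225) = 225/588986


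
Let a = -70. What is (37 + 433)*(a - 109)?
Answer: -84130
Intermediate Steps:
(37 + 433)*(a - 109) = (37 + 433)*(-70 - 109) = 470*(-179) = -84130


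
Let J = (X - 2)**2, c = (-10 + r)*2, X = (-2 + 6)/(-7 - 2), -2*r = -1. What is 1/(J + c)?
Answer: -81/1055 ≈ -0.076777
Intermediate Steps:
r = 1/2 (r = -1/2*(-1) = 1/2 ≈ 0.50000)
X = -4/9 (X = 4/(-9) = 4*(-1/9) = -4/9 ≈ -0.44444)
c = -19 (c = (-10 + 1/2)*2 = -19/2*2 = -19)
J = 484/81 (J = (-4/9 - 2)**2 = (-22/9)**2 = 484/81 ≈ 5.9753)
1/(J + c) = 1/(484/81 - 19) = 1/(-1055/81) = -81/1055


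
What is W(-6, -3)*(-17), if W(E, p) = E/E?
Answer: -17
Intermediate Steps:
W(E, p) = 1
W(-6, -3)*(-17) = 1*(-17) = -17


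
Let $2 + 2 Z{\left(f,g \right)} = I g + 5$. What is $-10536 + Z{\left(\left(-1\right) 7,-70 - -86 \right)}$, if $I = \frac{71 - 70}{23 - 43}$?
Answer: $- \frac{105349}{10} \approx -10535.0$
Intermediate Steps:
$I = - \frac{1}{20}$ ($I = 1 \frac{1}{-20} = 1 \left(- \frac{1}{20}\right) = - \frac{1}{20} \approx -0.05$)
$Z{\left(f,g \right)} = \frac{3}{2} - \frac{g}{40}$ ($Z{\left(f,g \right)} = -1 + \frac{- \frac{g}{20} + 5}{2} = -1 + \frac{5 - \frac{g}{20}}{2} = -1 - \left(- \frac{5}{2} + \frac{g}{40}\right) = \frac{3}{2} - \frac{g}{40}$)
$-10536 + Z{\left(\left(-1\right) 7,-70 - -86 \right)} = -10536 + \left(\frac{3}{2} - \frac{-70 - -86}{40}\right) = -10536 + \left(\frac{3}{2} - \frac{-70 + 86}{40}\right) = -10536 + \left(\frac{3}{2} - \frac{2}{5}\right) = -10536 + \frac{11}{10} = - \frac{105349}{10}$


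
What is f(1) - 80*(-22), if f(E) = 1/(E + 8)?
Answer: 15841/9 ≈ 1760.1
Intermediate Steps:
f(E) = 1/(8 + E)
f(1) - 80*(-22) = 1/(8 + 1) - 80*(-22) = 1/9 + 1760 = ⅑ + 1760 = 15841/9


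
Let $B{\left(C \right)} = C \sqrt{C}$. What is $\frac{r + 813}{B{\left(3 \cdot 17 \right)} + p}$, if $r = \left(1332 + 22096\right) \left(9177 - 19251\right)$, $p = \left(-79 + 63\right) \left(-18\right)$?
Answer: $\frac{2517470496}{1841} - \frac{445802067 \sqrt{51}}{1841} \approx -3.6187 \cdot 10^{5}$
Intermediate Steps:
$B{\left(C \right)} = C^{\frac{3}{2}}$
$p = 288$ ($p = \left(-16\right) \left(-18\right) = 288$)
$r = -236013672$ ($r = 23428 \left(-10074\right) = -236013672$)
$\frac{r + 813}{B{\left(3 \cdot 17 \right)} + p} = \frac{-236013672 + 813}{\left(3 \cdot 17\right)^{\frac{3}{2}} + 288} = - \frac{236012859}{51^{\frac{3}{2}} + 288} = - \frac{236012859}{51 \sqrt{51} + 288} = - \frac{236012859}{288 + 51 \sqrt{51}}$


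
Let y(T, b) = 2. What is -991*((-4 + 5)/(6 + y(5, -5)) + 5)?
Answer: -40631/8 ≈ -5078.9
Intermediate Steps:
-991*((-4 + 5)/(6 + y(5, -5)) + 5) = -991*((-4 + 5)/(6 + 2) + 5) = -991*(1/8 + 5) = -991*41/8 = -40631/8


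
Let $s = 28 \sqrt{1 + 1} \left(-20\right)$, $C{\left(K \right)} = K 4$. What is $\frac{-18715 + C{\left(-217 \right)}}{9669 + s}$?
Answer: $- \frac{189348027}{92862361} - \frac{10966480 \sqrt{2}}{92862361} \approx -2.206$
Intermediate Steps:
$C{\left(K \right)} = 4 K$
$s = - 560 \sqrt{2}$ ($s = 28 \sqrt{2} \left(-20\right) = - 560 \sqrt{2} \approx -791.96$)
$\frac{-18715 + C{\left(-217 \right)}}{9669 + s} = \frac{-18715 + 4 \left(-217\right)}{9669 - 560 \sqrt{2}} = \frac{-18715 - 868}{9669 - 560 \sqrt{2}} = - \frac{19583}{9669 - 560 \sqrt{2}}$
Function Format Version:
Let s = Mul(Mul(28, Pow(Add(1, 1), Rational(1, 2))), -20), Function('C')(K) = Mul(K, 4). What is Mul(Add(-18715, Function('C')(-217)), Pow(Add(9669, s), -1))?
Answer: Add(Rational(-189348027, 92862361), Mul(Rational(-10966480, 92862361), Pow(2, Rational(1, 2)))) ≈ -2.2060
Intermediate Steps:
Function('C')(K) = Mul(4, K)
s = Mul(-560, Pow(2, Rational(1, 2))) (s = Mul(Mul(28, Pow(2, Rational(1, 2))), -20) = Mul(-560, Pow(2, Rational(1, 2))) ≈ -791.96)
Mul(Add(-18715, Function('C')(-217)), Pow(Add(9669, s), -1)) = Mul(Add(-18715, Mul(4, -217)), Pow(Add(9669, Mul(-560, Pow(2, Rational(1, 2)))), -1)) = Mul(Add(-18715, -868), Pow(Add(9669, Mul(-560, Pow(2, Rational(1, 2)))), -1)) = Mul(-19583, Pow(Add(9669, Mul(-560, Pow(2, Rational(1, 2)))), -1))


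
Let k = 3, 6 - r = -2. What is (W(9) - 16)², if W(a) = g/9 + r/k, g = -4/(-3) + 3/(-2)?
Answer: 519841/2916 ≈ 178.27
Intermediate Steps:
r = 8 (r = 6 - 1*(-2) = 6 + 2 = 8)
g = -⅙ (g = -4*(-⅓) + 3*(-½) = 4/3 - 3/2 = -⅙ ≈ -0.16667)
W(a) = 143/54 (W(a) = -⅙/9 + 8/3 = -⅙*⅑ + 8*(⅓) = -1/54 + 8/3 = 143/54)
(W(9) - 16)² = (143/54 - 16)² = (-721/54)² = 519841/2916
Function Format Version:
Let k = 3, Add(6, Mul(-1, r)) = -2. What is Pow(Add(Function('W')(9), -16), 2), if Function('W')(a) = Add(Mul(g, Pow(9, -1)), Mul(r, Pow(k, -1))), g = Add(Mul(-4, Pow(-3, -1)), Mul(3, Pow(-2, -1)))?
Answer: Rational(519841, 2916) ≈ 178.27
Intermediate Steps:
r = 8 (r = Add(6, Mul(-1, -2)) = Add(6, 2) = 8)
g = Rational(-1, 6) (g = Add(Mul(-4, Rational(-1, 3)), Mul(3, Rational(-1, 2))) = Add(Rational(4, 3), Rational(-3, 2)) = Rational(-1, 6) ≈ -0.16667)
Function('W')(a) = Rational(143, 54) (Function('W')(a) = Add(Mul(Rational(-1, 6), Pow(9, -1)), Mul(8, Pow(3, -1))) = Add(Mul(Rational(-1, 6), Rational(1, 9)), Mul(8, Rational(1, 3))) = Add(Rational(-1, 54), Rational(8, 3)) = Rational(143, 54))
Pow(Add(Function('W')(9), -16), 2) = Pow(Add(Rational(143, 54), -16), 2) = Pow(Rational(-721, 54), 2) = Rational(519841, 2916)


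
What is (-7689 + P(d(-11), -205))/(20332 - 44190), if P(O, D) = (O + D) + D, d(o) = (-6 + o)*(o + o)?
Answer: 7725/23858 ≈ 0.32379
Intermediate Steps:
d(o) = 2*o*(-6 + o) (d(o) = (-6 + o)*(2*o) = 2*o*(-6 + o))
P(O, D) = O + 2*D (P(O, D) = (D + O) + D = O + 2*D)
(-7689 + P(d(-11), -205))/(20332 - 44190) = (-7689 + (2*(-11)*(-6 - 11) + 2*(-205)))/(20332 - 44190) = (-7689 + (2*(-11)*(-17) - 410))/(-23858) = (-7689 + (374 - 410))*(-1/23858) = (-7689 - 36)*(-1/23858) = -7725*(-1/23858) = 7725/23858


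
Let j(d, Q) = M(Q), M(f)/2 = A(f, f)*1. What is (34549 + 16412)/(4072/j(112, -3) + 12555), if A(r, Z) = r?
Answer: 152883/35629 ≈ 4.2910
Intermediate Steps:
M(f) = 2*f (M(f) = 2*(f*1) = 2*f)
j(d, Q) = 2*Q
(34549 + 16412)/(4072/j(112, -3) + 12555) = (34549 + 16412)/(4072/((2*(-3))) + 12555) = 50961/(4072/(-6) + 12555) = 50961/(4072*(-⅙) + 12555) = 50961/(-2036/3 + 12555) = 50961/(35629/3) = 50961*(3/35629) = 152883/35629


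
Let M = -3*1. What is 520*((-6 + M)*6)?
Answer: -28080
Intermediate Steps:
M = -3
520*((-6 + M)*6) = 520*((-6 - 3)*6) = 520*(-9*6) = 520*(-54) = -28080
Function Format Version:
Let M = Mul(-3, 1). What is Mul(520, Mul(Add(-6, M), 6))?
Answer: -28080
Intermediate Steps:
M = -3
Mul(520, Mul(Add(-6, M), 6)) = Mul(520, Mul(Add(-6, -3), 6)) = Mul(520, Mul(-9, 6)) = Mul(520, -54) = -28080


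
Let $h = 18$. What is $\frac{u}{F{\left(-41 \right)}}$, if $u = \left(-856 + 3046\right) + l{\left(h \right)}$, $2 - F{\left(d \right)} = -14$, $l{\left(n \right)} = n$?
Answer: $138$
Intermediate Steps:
$F{\left(d \right)} = 16$ ($F{\left(d \right)} = 2 - -14 = 2 + 14 = 16$)
$u = 2208$ ($u = \left(-856 + 3046\right) + 18 = 2190 + 18 = 2208$)
$\frac{u}{F{\left(-41 \right)}} = \frac{2208}{16} = 2208 \cdot \frac{1}{16} = 138$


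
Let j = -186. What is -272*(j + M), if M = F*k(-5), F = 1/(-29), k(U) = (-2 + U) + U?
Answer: 1463904/29 ≈ 50479.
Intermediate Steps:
k(U) = -2 + 2*U
F = -1/29 ≈ -0.034483
M = 12/29 (M = -(-2 + 2*(-5))/29 = -(-2 - 10)/29 = -1/29*(-12) = 12/29 ≈ 0.41379)
-272*(j + M) = -272*(-186 + 12/29) = -272*(-5382/29) = 1463904/29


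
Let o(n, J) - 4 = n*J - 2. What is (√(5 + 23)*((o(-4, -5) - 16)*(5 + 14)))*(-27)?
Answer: -6156*√7 ≈ -16287.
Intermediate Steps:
o(n, J) = 2 + J*n (o(n, J) = 4 + (n*J - 2) = 4 + (J*n - 2) = 4 + (-2 + J*n) = 2 + J*n)
(√(5 + 23)*((o(-4, -5) - 16)*(5 + 14)))*(-27) = (√(5 + 23)*(((2 - 5*(-4)) - 16)*(5 + 14)))*(-27) = (√28*(((2 + 20) - 16)*19))*(-27) = ((2*√7)*((22 - 16)*19))*(-27) = ((2*√7)*(6*19))*(-27) = ((2*√7)*114)*(-27) = (228*√7)*(-27) = -6156*√7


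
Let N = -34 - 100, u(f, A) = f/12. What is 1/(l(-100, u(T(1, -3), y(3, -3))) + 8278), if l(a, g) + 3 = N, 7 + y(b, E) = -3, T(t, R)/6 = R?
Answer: 1/8141 ≈ 0.00012283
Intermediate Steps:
T(t, R) = 6*R
y(b, E) = -10 (y(b, E) = -7 - 3 = -10)
u(f, A) = f/12 (u(f, A) = f*(1/12) = f/12)
N = -134
l(a, g) = -137 (l(a, g) = -3 - 134 = -137)
1/(l(-100, u(T(1, -3), y(3, -3))) + 8278) = 1/(-137 + 8278) = 1/8141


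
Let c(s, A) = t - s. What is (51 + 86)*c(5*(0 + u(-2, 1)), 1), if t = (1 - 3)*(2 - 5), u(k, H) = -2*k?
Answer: -1918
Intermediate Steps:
t = 6 (t = -2*(-3) = 6)
c(s, A) = 6 - s
(51 + 86)*c(5*(0 + u(-2, 1)), 1) = (51 + 86)*(6 - 5*(0 - 2*(-2))) = 137*(6 - 5*(0 + 4)) = 137*(6 - 5*4) = 137*(6 - 1*20) = 137*(6 - 20) = 137*(-14) = -1918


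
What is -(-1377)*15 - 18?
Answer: 20637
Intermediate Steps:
-(-1377)*15 - 18 = -153*(-135) - 18 = 20655 - 18 = 20637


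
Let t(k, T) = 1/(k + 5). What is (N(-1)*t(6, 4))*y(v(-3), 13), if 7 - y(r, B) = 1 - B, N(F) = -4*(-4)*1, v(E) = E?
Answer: 304/11 ≈ 27.636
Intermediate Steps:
t(k, T) = 1/(5 + k)
N(F) = 16 (N(F) = 16*1 = 16)
y(r, B) = 6 + B (y(r, B) = 7 - (1 - B) = 7 + (-1 + B) = 6 + B)
(N(-1)*t(6, 4))*y(v(-3), 13) = (16/(5 + 6))*(6 + 13) = (16/11)*19 = 304/11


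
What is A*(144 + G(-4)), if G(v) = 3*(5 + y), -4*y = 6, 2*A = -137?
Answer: -42333/4 ≈ -10583.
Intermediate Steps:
A = -137/2 (A = (½)*(-137) = -137/2 ≈ -68.500)
y = -3/2 (y = -¼*6 = -3/2 ≈ -1.5000)
G(v) = 21/2 (G(v) = 3*(5 - 3/2) = 3*(7/2) = 21/2)
A*(144 + G(-4)) = -137*(144 + 21/2)/2 = -137/2*309/2 = -42333/4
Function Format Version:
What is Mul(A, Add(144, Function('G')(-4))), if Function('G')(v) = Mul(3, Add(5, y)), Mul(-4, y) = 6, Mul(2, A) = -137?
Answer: Rational(-42333, 4) ≈ -10583.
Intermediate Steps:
A = Rational(-137, 2) (A = Mul(Rational(1, 2), -137) = Rational(-137, 2) ≈ -68.500)
y = Rational(-3, 2) (y = Mul(Rational(-1, 4), 6) = Rational(-3, 2) ≈ -1.5000)
Function('G')(v) = Rational(21, 2) (Function('G')(v) = Mul(3, Add(5, Rational(-3, 2))) = Mul(3, Rational(7, 2)) = Rational(21, 2))
Mul(A, Add(144, Function('G')(-4))) = Mul(Rational(-137, 2), Add(144, Rational(21, 2))) = Mul(Rational(-137, 2), Rational(309, 2)) = Rational(-42333, 4)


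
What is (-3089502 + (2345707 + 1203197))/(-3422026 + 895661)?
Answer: -459402/2526365 ≈ -0.18184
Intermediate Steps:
(-3089502 + (2345707 + 1203197))/(-3422026 + 895661) = (-3089502 + 3548904)/(-2526365) = 459402*(-1/2526365) = -459402/2526365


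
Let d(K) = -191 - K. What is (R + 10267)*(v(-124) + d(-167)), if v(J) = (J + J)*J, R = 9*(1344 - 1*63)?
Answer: 669747488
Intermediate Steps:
R = 11529 (R = 9*(1344 - 63) = 9*1281 = 11529)
v(J) = 2*J² (v(J) = (2*J)*J = 2*J²)
(R + 10267)*(v(-124) + d(-167)) = (11529 + 10267)*(2*(-124)² + (-191 - 1*(-167))) = 21796*(2*15376 + (-191 + 167)) = 21796*(30752 - 24) = 21796*30728 = 669747488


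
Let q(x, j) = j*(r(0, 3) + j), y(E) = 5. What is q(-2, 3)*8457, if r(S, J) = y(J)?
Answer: 202968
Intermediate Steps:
r(S, J) = 5
q(x, j) = j*(5 + j)
q(-2, 3)*8457 = (3*(5 + 3))*8457 = (3*8)*8457 = 24*8457 = 202968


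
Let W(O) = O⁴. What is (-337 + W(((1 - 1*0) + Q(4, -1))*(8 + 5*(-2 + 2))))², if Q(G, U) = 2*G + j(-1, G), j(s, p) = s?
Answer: 281463668980641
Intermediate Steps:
Q(G, U) = -1 + 2*G (Q(G, U) = 2*G - 1 = -1 + 2*G)
(-337 + W(((1 - 1*0) + Q(4, -1))*(8 + 5*(-2 + 2))))² = (-337 + (((1 - 1*0) + (-1 + 2*4))*(8 + 5*(-2 + 2)))⁴)² = (-337 + (((1 + 0) + (-1 + 8))*(8 + 5*0))⁴)² = (-337 + ((1 + 7)*(8 + 0))⁴)² = (-337 + (8*8)⁴)² = (-337 + 64⁴)² = (-337 + 16777216)² = 16776879² = 281463668980641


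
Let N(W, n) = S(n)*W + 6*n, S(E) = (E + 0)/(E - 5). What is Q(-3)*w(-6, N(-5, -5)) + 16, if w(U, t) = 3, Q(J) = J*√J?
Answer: 16 - 9*I*√3 ≈ 16.0 - 15.588*I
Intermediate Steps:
S(E) = E/(-5 + E)
N(W, n) = 6*n + W*n/(-5 + n) (N(W, n) = (n/(-5 + n))*W + 6*n = W*n/(-5 + n) + 6*n = 6*n + W*n/(-5 + n))
Q(J) = J^(3/2)
Q(-3)*w(-6, N(-5, -5)) + 16 = (-3)^(3/2)*3 + 16 = -3*I*√3*3 + 16 = -9*I*√3 + 16 = 16 - 9*I*√3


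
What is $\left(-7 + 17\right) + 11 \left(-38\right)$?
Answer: $-408$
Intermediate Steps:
$\left(-7 + 17\right) + 11 \left(-38\right) = 10 - 418 = -408$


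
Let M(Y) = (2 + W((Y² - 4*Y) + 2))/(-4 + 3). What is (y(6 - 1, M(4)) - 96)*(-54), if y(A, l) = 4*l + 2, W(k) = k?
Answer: 5940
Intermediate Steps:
M(Y) = -4 - Y² + 4*Y (M(Y) = (2 + ((Y² - 4*Y) + 2))/(-4 + 3) = (2 + (2 + Y² - 4*Y))/(-1) = (4 + Y² - 4*Y)*(-1) = -4 - Y² + 4*Y)
y(A, l) = 2 + 4*l
(y(6 - 1, M(4)) - 96)*(-54) = ((2 + 4*(-4 - 1*4² + 4*4)) - 96)*(-54) = ((2 + 4*(-4 - 1*16 + 16)) - 96)*(-54) = ((2 + 4*(-4 - 16 + 16)) - 96)*(-54) = ((2 + 4*(-4)) - 96)*(-54) = ((2 - 16) - 96)*(-54) = (-14 - 96)*(-54) = -110*(-54) = 5940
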